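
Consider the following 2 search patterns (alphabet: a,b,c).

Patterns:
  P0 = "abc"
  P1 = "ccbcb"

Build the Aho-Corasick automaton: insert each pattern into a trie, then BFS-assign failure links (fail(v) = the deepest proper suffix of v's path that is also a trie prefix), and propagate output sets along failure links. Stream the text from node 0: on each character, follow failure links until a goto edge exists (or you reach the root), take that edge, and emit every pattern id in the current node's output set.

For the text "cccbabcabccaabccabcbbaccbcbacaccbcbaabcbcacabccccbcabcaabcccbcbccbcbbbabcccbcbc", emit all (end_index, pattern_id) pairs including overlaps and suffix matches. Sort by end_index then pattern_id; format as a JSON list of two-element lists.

Build:
Trie (insert patterns):
  n0 'ε': a→1 c→4
  n1 'a': b→2
  n2 'ab': c→3
  n3 'abc': ·  ←P0
  n4 'c': c→5
  n5 'cc': b→6
  n6 'ccb': c→7
  n7 'ccbc': b→8
  n8 'ccbcb': ·  ←P1

BFS fail/out derivation:
  n1('a'): parent n0 fail=0; on 'a' 0 → fail=0;  out ∅∪∅=∅
  n4('c'): parent n0 fail=0; on 'c' 0 → fail=0;  out ∅∪∅=∅
  n2('ab'): parent n1 fail=0; on 'b' 0 → fail=0;  out ∅∪∅=∅
  n5('cc'): parent n4 fail=0; on 'c' 0 → fail=4;  out ∅∪∅=∅
  n3('abc'): parent n2 fail=0; on 'c' 0 → fail=4;  out {0}∪∅={0}
  n6('ccb'): parent n5 fail=4; on 'b' 4→0 → fail=0;  out ∅∪∅=∅
  n7('ccbc'): parent n6 fail=0; on 'c' 0 → fail=4;  out ∅∪∅=∅
  n8('ccbcb'): parent n7 fail=4; on 'b' 4→0 → fail=0;  out {1}∪∅={1}

Text stream:
pos 0 'c': at 4
pos 1 'c': at 5
pos 2 'c': at 5 (fail-walked)
pos 3 'b': at 6
pos 4 'a': at 1 (fail-walked)
pos 5 'b': at 2
pos 6 'c': at 3  emit P0@[4:6]
pos 7 'a': at 1 (fail-walked)
pos 8 'b': at 2
pos 9 'c': at 3  emit P0@[7:9]
pos 10 'c': at 5 (fail-walked)
pos 11 'a': at 1 (fail-walked)
pos 12 'a': at 1 (fail-walked)
pos 13 'b': at 2
pos 14 'c': at 3  emit P0@[12:14]
pos 15 'c': at 5 (fail-walked)
pos 16 'a': at 1 (fail-walked)
pos 17 'b': at 2
pos 18 'c': at 3  emit P0@[16:18]
pos 19 'b': at 0 (fail-walked)
pos 20 'b': at 0
pos 21 'a': at 1
pos 22 'c': at 4 (fail-walked)
pos 23 'c': at 5
pos 24 'b': at 6
pos 25 'c': at 7
pos 26 'b': at 8  emit P1@[22:26]
pos 27 'a': at 1 (fail-walked)
pos 28 'c': at 4 (fail-walked)
pos 29 'a': at 1 (fail-walked)
pos 30 'c': at 4 (fail-walked)
pos 31 'c': at 5
pos 32 'b': at 6
pos 33 'c': at 7
pos 34 'b': at 8  emit P1@[30:34]
pos 35 'a': at 1 (fail-walked)
pos 36 'a': at 1 (fail-walked)
pos 37 'b': at 2
pos 38 'c': at 3  emit P0@[36:38]
pos 39 'b': at 0 (fail-walked)
pos 40 'c': at 4
pos 41 'a': at 1 (fail-walked)
pos 42 'c': at 4 (fail-walked)
pos 43 'a': at 1 (fail-walked)
pos 44 'b': at 2
pos 45 'c': at 3  emit P0@[43:45]
pos 46 'c': at 5 (fail-walked)
pos 47 'c': at 5 (fail-walked)
pos 48 'c': at 5 (fail-walked)
pos 49 'b': at 6
pos 50 'c': at 7
pos 51 'a': at 1 (fail-walked)
pos 52 'b': at 2
pos 53 'c': at 3  emit P0@[51:53]
pos 54 'a': at 1 (fail-walked)
pos 55 'a': at 1 (fail-walked)
pos 56 'b': at 2
pos 57 'c': at 3  emit P0@[55:57]
pos 58 'c': at 5 (fail-walked)
pos 59 'c': at 5 (fail-walked)
pos 60 'b': at 6
pos 61 'c': at 7
pos 62 'b': at 8  emit P1@[58:62]
pos 63 'c': at 4 (fail-walked)
pos 64 'c': at 5
pos 65 'b': at 6
pos 66 'c': at 7
pos 67 'b': at 8  emit P1@[63:67]
pos 68 'b': at 0 (fail-walked)
pos 69 'b': at 0
pos 70 'a': at 1
pos 71 'b': at 2
pos 72 'c': at 3  emit P0@[70:72]
pos 73 'c': at 5 (fail-walked)
pos 74 'c': at 5 (fail-walked)
pos 75 'b': at 6
pos 76 'c': at 7
pos 77 'b': at 8  emit P1@[73:77]
pos 78 'c': at 4 (fail-walked)

All matches (sorted): [[6,0],[9,0],[14,0],[18,0],[26,1],[34,1],[38,0],[45,0],[53,0],[57,0],[62,1],[67,1],[72,0],[77,1]]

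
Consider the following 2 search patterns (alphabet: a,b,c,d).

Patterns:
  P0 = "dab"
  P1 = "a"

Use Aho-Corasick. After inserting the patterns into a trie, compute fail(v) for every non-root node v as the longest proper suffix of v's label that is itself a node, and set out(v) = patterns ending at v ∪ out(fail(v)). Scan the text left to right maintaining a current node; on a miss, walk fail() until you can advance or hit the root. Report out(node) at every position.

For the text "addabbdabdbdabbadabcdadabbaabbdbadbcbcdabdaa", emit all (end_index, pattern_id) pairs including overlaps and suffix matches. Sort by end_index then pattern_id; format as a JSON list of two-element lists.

Build automaton:
Trie (insert patterns):
  n0 'ε': a→4 d→1
  n1 'd': a→2
  n2 'da': b→3
  n3 'dab': ·  ←P0
  n4 'a': ·  ←P1

BFS fail/out derivation:
  fail(1) 'd': from fail(0)=0 chase 'd': 0 ⇒ 0;  out=∅∪out(0)=∅
  fail(4) 'a': from fail(0)=0 chase 'a': 0 ⇒ 0;  out={1}∪out(0)={1}
  fail(2) 'da': from fail(1)=0 chase 'a': 0 ⇒ 4;  out=∅∪out(4)={1}
  fail(3) 'dab': from fail(2)=4 chase 'b': 4→0 ⇒ 0;  out={0}∪out(0)={0}

Text stream:
i=0 'a': node 0→4  → match P1@[0:0]
i=1 'd': node 4→1 (via fail)
i=2 'd': node 1→1 (via fail)
i=3 'a': node 1→2  → match P1@[3:3]
i=4 'b': node 2→3  → match P0@[2:4]
i=5 'b': node 3→0 (via fail)
i=6 'd': node 0→1
i=7 'a': node 1→2  → match P1@[7:7]
i=8 'b': node 2→3  → match P0@[6:8]
i=9 'd': node 3→1 (via fail)
i=10 'b': node 1→0 (via fail)
i=11 'd': node 0→1
i=12 'a': node 1→2  → match P1@[12:12]
i=13 'b': node 2→3  → match P0@[11:13]
i=14 'b': node 3→0 (via fail)
i=15 'a': node 0→4  → match P1@[15:15]
i=16 'd': node 4→1 (via fail)
i=17 'a': node 1→2  → match P1@[17:17]
i=18 'b': node 2→3  → match P0@[16:18]
i=19 'c': node 3→0 (via fail)
i=20 'd': node 0→1
i=21 'a': node 1→2  → match P1@[21:21]
i=22 'd': node 2→1 (via fail)
i=23 'a': node 1→2  → match P1@[23:23]
i=24 'b': node 2→3  → match P0@[22:24]
i=25 'b': node 3→0 (via fail)
i=26 'a': node 0→4  → match P1@[26:26]
i=27 'a': node 4→4 (via fail)  → match P1@[27:27]
i=28 'b': node 4→0 (via fail)
i=29 'b': node 0→0
i=30 'd': node 0→1
i=31 'b': node 1→0 (via fail)
i=32 'a': node 0→4  → match P1@[32:32]
i=33 'd': node 4→1 (via fail)
i=34 'b': node 1→0 (via fail)
i=35 'c': node 0→0
i=36 'b': node 0→0
i=37 'c': node 0→0
i=38 'd': node 0→1
i=39 'a': node 1→2  → match P1@[39:39]
i=40 'b': node 2→3  → match P0@[38:40]
i=41 'd': node 3→1 (via fail)
i=42 'a': node 1→2  → match P1@[42:42]
i=43 'a': node 2→4 (via fail)  → match P1@[43:43]

All matches (sorted): [[0,1],[3,1],[4,0],[7,1],[8,0],[12,1],[13,0],[15,1],[17,1],[18,0],[21,1],[23,1],[24,0],[26,1],[27,1],[32,1],[39,1],[40,0],[42,1],[43,1]]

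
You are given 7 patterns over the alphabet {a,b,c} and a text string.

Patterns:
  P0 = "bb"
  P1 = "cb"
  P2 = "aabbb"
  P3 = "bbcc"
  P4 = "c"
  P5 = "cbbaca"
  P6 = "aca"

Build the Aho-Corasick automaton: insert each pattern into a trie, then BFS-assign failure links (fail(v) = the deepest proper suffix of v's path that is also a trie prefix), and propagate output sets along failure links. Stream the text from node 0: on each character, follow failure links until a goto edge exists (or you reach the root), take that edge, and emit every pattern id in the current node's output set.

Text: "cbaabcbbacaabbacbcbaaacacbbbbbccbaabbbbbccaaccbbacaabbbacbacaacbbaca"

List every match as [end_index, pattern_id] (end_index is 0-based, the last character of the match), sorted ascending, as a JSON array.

Build:
Trie (insert patterns):
  0='ε' goto a→5 b→1 c→3
  1='b' goto b→2
  2='bb' goto c→10  [P0 ends]
  3='c' goto b→4  [P4 ends]
  4='cb' goto b→12  [P1 ends]
  5='a' goto a→6 c→16
  6='aa' goto b→7
  7='aab' goto b→8
  8='aabb' goto b→9
  9='aabbb' goto ·  [P2 ends]
  10='bbc' goto c→11
  11='bbcc' goto ·  [P3 ends]
  12='cbb' goto a→13
  13='cbba' goto c→14
  14='cbbac' goto a→15
  15='cbbaca' goto ·  [P5 ends]
  16='ac' goto a→17
  17='aca' goto ·  [P6 ends]

Failure links (BFS by depth):
  n1('b'): parent n0 fail=0; on 'b' 0 → fail=0;  out ∅∪∅=∅
  n3('c'): parent n0 fail=0; on 'c' 0 → fail=0;  out {4}∪∅={4}
  n5('a'): parent n0 fail=0; on 'a' 0 → fail=0;  out ∅∪∅=∅
  n2('bb'): parent n1 fail=0; on 'b' 0 → fail=1;  out {0}∪∅={0}
  n4('cb'): parent n3 fail=0; on 'b' 0 → fail=1;  out {1}∪∅={1}
  n6('aa'): parent n5 fail=0; on 'a' 0 → fail=5;  out ∅∪∅=∅
  n16('ac'): parent n5 fail=0; on 'c' 0 → fail=3;  out ∅∪{4}={4}
  n7('aab'): parent n6 fail=5; on 'b' 5→0 → fail=1;  out ∅∪∅=∅
  n10('bbc'): parent n2 fail=1; on 'c' 1→0 → fail=3;  out ∅∪{4}={4}
  n12('cbb'): parent n4 fail=1; on 'b' 1 → fail=2;  out ∅∪{0}={0}
  n17('aca'): parent n16 fail=3; on 'a' 3→0 → fail=5;  out {6}∪∅={6}
  n8('aabb'): parent n7 fail=1; on 'b' 1 → fail=2;  out ∅∪{0}={0}
  n11('bbcc'): parent n10 fail=3; on 'c' 3→0 → fail=3;  out {3}∪{4}={3,4}
  n13('cbba'): parent n12 fail=2; on 'a' 2→1→0 → fail=5;  out ∅∪∅=∅
  n9('aabbb'): parent n8 fail=2; on 'b' 2→1 → fail=2;  out {2}∪{0}={0,2}
  n14('cbbac'): parent n13 fail=5; on 'c' 5 → fail=16;  out ∅∪{4}={4}
  n15('cbbaca'): parent n14 fail=16; on 'a' 16 → fail=17;  out {5}∪{6}={5,6}

Scan:
pos 0 'c': at 3  → match P4@[0:0]
pos 1 'b': at 4  → match P1@[0:1]
pos 2 'a': at 5 (via fail)
pos 3 'a': at 6
pos 4 'b': at 7
pos 5 'c': at 3 (via fail)  → match P4@[5:5]
pos 6 'b': at 4  → match P1@[5:6]
pos 7 'b': at 12  → match P0@[6:7]
pos 8 'a': at 13
pos 9 'c': at 14  → match P4@[9:9]
pos 10 'a': at 15  → match P5@[5:10],P6@[8:10]
pos 11 'a': at 6 (via fail)
pos 12 'b': at 7
pos 13 'b': at 8  → match P0@[12:13]
pos 14 'a': at 5 (via fail)
pos 15 'c': at 16  → match P4@[15:15]
pos 16 'b': at 4 (via fail)  → match P1@[15:16]
pos 17 'c': at 3 (via fail)  → match P4@[17:17]
pos 18 'b': at 4  → match P1@[17:18]
pos 19 'a': at 5 (via fail)
pos 20 'a': at 6
pos 21 'a': at 6 (via fail)
pos 22 'c': at 16 (via fail)  → match P4@[22:22]
pos 23 'a': at 17  → match P6@[21:23]
pos 24 'c': at 16 (via fail)  → match P4@[24:24]
pos 25 'b': at 4 (via fail)  → match P1@[24:25]
pos 26 'b': at 12  → match P0@[25:26]
pos 27 'b': at 2 (via fail)  → match P0@[26:27]
pos 28 'b': at 2 (via fail)  → match P0@[27:28]
pos 29 'b': at 2 (via fail)  → match P0@[28:29]
pos 30 'c': at 10  → match P4@[30:30]
pos 31 'c': at 11  → match P3@[28:31],P4@[31:31]
pos 32 'b': at 4 (via fail)  → match P1@[31:32]
pos 33 'a': at 5 (via fail)
pos 34 'a': at 6
pos 35 'b': at 7
pos 36 'b': at 8  → match P0@[35:36]
pos 37 'b': at 9  → match P0@[36:37],P2@[33:37]
pos 38 'b': at 2 (via fail)  → match P0@[37:38]
pos 39 'b': at 2 (via fail)  → match P0@[38:39]
pos 40 'c': at 10  → match P4@[40:40]
pos 41 'c': at 11  → match P3@[38:41],P4@[41:41]
pos 42 'a': at 5 (via fail)
pos 43 'a': at 6
pos 44 'c': at 16 (via fail)  → match P4@[44:44]
pos 45 'c': at 3 (via fail)  → match P4@[45:45]
pos 46 'b': at 4  → match P1@[45:46]
pos 47 'b': at 12  → match P0@[46:47]
pos 48 'a': at 13
pos 49 'c': at 14  → match P4@[49:49]
pos 50 'a': at 15  → match P5@[45:50],P6@[48:50]
pos 51 'a': at 6 (via fail)
pos 52 'b': at 7
pos 53 'b': at 8  → match P0@[52:53]
pos 54 'b': at 9  → match P0@[53:54],P2@[50:54]
pos 55 'a': at 5 (via fail)
pos 56 'c': at 16  → match P4@[56:56]
pos 57 'b': at 4 (via fail)  → match P1@[56:57]
pos 58 'a': at 5 (via fail)
pos 59 'c': at 16  → match P4@[59:59]
pos 60 'a': at 17  → match P6@[58:60]
pos 61 'a': at 6 (via fail)
pos 62 'c': at 16 (via fail)  → match P4@[62:62]
pos 63 'b': at 4 (via fail)  → match P1@[62:63]
pos 64 'b': at 12  → match P0@[63:64]
pos 65 'a': at 13
pos 66 'c': at 14  → match P4@[66:66]
pos 67 'a': at 15  → match P5@[62:67],P6@[65:67]

Result: [[0,4],[1,1],[5,4],[6,1],[7,0],[9,4],[10,5],[10,6],[13,0],[15,4],[16,1],[17,4],[18,1],[22,4],[23,6],[24,4],[25,1],[26,0],[27,0],[28,0],[29,0],[30,4],[31,3],[31,4],[32,1],[36,0],[37,0],[37,2],[38,0],[39,0],[40,4],[41,3],[41,4],[44,4],[45,4],[46,1],[47,0],[49,4],[50,5],[50,6],[53,0],[54,0],[54,2],[56,4],[57,1],[59,4],[60,6],[62,4],[63,1],[64,0],[66,4],[67,5],[67,6]]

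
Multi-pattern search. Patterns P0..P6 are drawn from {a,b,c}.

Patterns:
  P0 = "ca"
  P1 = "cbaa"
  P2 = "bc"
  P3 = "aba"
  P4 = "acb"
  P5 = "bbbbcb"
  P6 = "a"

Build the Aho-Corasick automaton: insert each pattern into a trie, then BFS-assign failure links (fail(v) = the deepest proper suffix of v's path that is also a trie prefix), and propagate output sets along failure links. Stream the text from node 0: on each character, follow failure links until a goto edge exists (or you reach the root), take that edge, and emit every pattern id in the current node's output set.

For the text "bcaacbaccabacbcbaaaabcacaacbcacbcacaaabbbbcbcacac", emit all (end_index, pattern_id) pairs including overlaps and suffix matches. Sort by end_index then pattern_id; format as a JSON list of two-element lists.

Build:
Trie (insert patterns):
  0='ε' goto a→8 b→6 c→1
  1='c' goto a→2 b→3
  2='ca' goto ·  ←P0
  3='cb' goto a→4
  4='cba' goto a→5
  5='cbaa' goto ·  ←P1
  6='b' goto b→13 c→7
  7='bc' goto ·  ←P2
  8='a' goto b→9 c→11  ←P6
  9='ab' goto a→10
  10='aba' goto ·  ←P3
  11='ac' goto b→12
  12='acb' goto ·  ←P4
  13='bb' goto b→14
  14='bbb' goto b→15
  15='bbbb' goto c→16
  16='bbbbc' goto b→17
  17='bbbbcb' goto ·  ←P5

Failure links (BFS by depth):
  fail(1) 'c': from fail(0)=0 chase 'c': 0 ⇒ 0;  out=∅∪out(0)=∅
  fail(6) 'b': from fail(0)=0 chase 'b': 0 ⇒ 0;  out=∅∪out(0)=∅
  fail(8) 'a': from fail(0)=0 chase 'a': 0 ⇒ 0;  out={6}∪out(0)={6}
  fail(2) 'ca': from fail(1)=0 chase 'a': 0 ⇒ 8;  out={0}∪out(8)={0,6}
  fail(3) 'cb': from fail(1)=0 chase 'b': 0 ⇒ 6;  out=∅∪out(6)=∅
  fail(7) 'bc': from fail(6)=0 chase 'c': 0 ⇒ 1;  out={2}∪out(1)={2}
  fail(9) 'ab': from fail(8)=0 chase 'b': 0 ⇒ 6;  out=∅∪out(6)=∅
  fail(11) 'ac': from fail(8)=0 chase 'c': 0 ⇒ 1;  out=∅∪out(1)=∅
  fail(13) 'bb': from fail(6)=0 chase 'b': 0 ⇒ 6;  out=∅∪out(6)=∅
  fail(4) 'cba': from fail(3)=6 chase 'a': 6→0 ⇒ 8;  out=∅∪out(8)={6}
  fail(10) 'aba': from fail(9)=6 chase 'a': 6→0 ⇒ 8;  out={3}∪out(8)={3,6}
  fail(12) 'acb': from fail(11)=1 chase 'b': 1 ⇒ 3;  out={4}∪out(3)={4}
  fail(14) 'bbb': from fail(13)=6 chase 'b': 6 ⇒ 13;  out=∅∪out(13)=∅
  fail(5) 'cbaa': from fail(4)=8 chase 'a': 8→0 ⇒ 8;  out={1}∪out(8)={1,6}
  fail(15) 'bbbb': from fail(14)=13 chase 'b': 13 ⇒ 14;  out=∅∪out(14)=∅
  fail(16) 'bbbbc': from fail(15)=14 chase 'c': 14→13→6 ⇒ 7;  out=∅∪out(7)={2}
  fail(17) 'bbbbcb': from fail(16)=7 chase 'b': 7→1 ⇒ 3;  out={5}∪out(3)={5}

Run:
i=0 'b': node 0→6
i=1 'c': node 6→7  emit P2@[0:1]
i=2 'a': node 7→2 ·f  emit P0@[1:2],P6@[2:2]
i=3 'a': node 2→8 ·f  emit P6@[3:3]
i=4 'c': node 8→11
i=5 'b': node 11→12  emit P4@[3:5]
i=6 'a': node 12→4 ·f  emit P6@[6:6]
i=7 'c': node 4→11 ·f
i=8 'c': node 11→1 ·f
i=9 'a': node 1→2  emit P0@[8:9],P6@[9:9]
i=10 'b': node 2→9 ·f
i=11 'a': node 9→10  emit P3@[9:11],P6@[11:11]
i=12 'c': node 10→11 ·f
i=13 'b': node 11→12  emit P4@[11:13]
i=14 'c': node 12→7 ·f  emit P2@[13:14]
i=15 'b': node 7→3 ·f
i=16 'a': node 3→4  emit P6@[16:16]
i=17 'a': node 4→5  emit P1@[14:17],P6@[17:17]
i=18 'a': node 5→8 ·f  emit P6@[18:18]
i=19 'a': node 8→8 ·f  emit P6@[19:19]
i=20 'b': node 8→9
i=21 'c': node 9→7 ·f  emit P2@[20:21]
i=22 'a': node 7→2 ·f  emit P0@[21:22],P6@[22:22]
i=23 'c': node 2→11 ·f
i=24 'a': node 11→2 ·f  emit P0@[23:24],P6@[24:24]
i=25 'a': node 2→8 ·f  emit P6@[25:25]
i=26 'c': node 8→11
i=27 'b': node 11→12  emit P4@[25:27]
i=28 'c': node 12→7 ·f  emit P2@[27:28]
i=29 'a': node 7→2 ·f  emit P0@[28:29],P6@[29:29]
i=30 'c': node 2→11 ·f
i=31 'b': node 11→12  emit P4@[29:31]
i=32 'c': node 12→7 ·f  emit P2@[31:32]
i=33 'a': node 7→2 ·f  emit P0@[32:33],P6@[33:33]
i=34 'c': node 2→11 ·f
i=35 'a': node 11→2 ·f  emit P0@[34:35],P6@[35:35]
i=36 'a': node 2→8 ·f  emit P6@[36:36]
i=37 'a': node 8→8 ·f  emit P6@[37:37]
i=38 'b': node 8→9
i=39 'b': node 9→13 ·f
i=40 'b': node 13→14
i=41 'b': node 14→15
i=42 'c': node 15→16  emit P2@[41:42]
i=43 'b': node 16→17  emit P5@[38:43]
i=44 'c': node 17→7 ·f  emit P2@[43:44]
i=45 'a': node 7→2 ·f  emit P0@[44:45],P6@[45:45]
i=46 'c': node 2→11 ·f
i=47 'a': node 11→2 ·f  emit P0@[46:47],P6@[47:47]
i=48 'c': node 2→11 ·f

Matches: [[1,2],[2,0],[2,6],[3,6],[5,4],[6,6],[9,0],[9,6],[11,3],[11,6],[13,4],[14,2],[16,6],[17,1],[17,6],[18,6],[19,6],[21,2],[22,0],[22,6],[24,0],[24,6],[25,6],[27,4],[28,2],[29,0],[29,6],[31,4],[32,2],[33,0],[33,6],[35,0],[35,6],[36,6],[37,6],[42,2],[43,5],[44,2],[45,0],[45,6],[47,0],[47,6]]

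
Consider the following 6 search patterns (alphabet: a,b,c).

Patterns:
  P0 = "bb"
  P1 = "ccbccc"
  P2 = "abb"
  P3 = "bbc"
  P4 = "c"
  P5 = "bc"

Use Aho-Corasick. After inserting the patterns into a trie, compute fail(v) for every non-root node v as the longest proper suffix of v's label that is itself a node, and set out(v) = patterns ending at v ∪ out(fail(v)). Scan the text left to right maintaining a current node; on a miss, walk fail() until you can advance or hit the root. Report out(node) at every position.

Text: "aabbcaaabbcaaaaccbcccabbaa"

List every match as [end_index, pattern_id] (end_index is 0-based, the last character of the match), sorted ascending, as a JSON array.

Construct AC machine:
Trie (insert patterns):
  n0 'ε': a→9 b→1 c→3
  n1 'b': b→2 c→13
  n2 'bb': c→12  [P0 ends]
  n3 'c': c→4  [P4 ends]
  n4 'cc': b→5
  n5 'ccb': c→6
  n6 'ccbc': c→7
  n7 'ccbcc': c→8
  n8 'ccbccc': ·  [P1 ends]
  n9 'a': b→10
  n10 'ab': b→11
  n11 'abb': ·  [P2 ends]
  n12 'bbc': ·  [P3 ends]
  n13 'bc': ·  [P5 ends]

BFS fail/out derivation:
  n1('b'): parent n0 fail=0; on 'b' 0 → fail=0;  out ∅∪∅=∅
  n3('c'): parent n0 fail=0; on 'c' 0 → fail=0;  out {4}∪∅={4}
  n9('a'): parent n0 fail=0; on 'a' 0 → fail=0;  out ∅∪∅=∅
  n2('bb'): parent n1 fail=0; on 'b' 0 → fail=1;  out {0}∪∅={0}
  n4('cc'): parent n3 fail=0; on 'c' 0 → fail=3;  out ∅∪{4}={4}
  n10('ab'): parent n9 fail=0; on 'b' 0 → fail=1;  out ∅∪∅=∅
  n13('bc'): parent n1 fail=0; on 'c' 0 → fail=3;  out {5}∪{4}={4,5}
  n5('ccb'): parent n4 fail=3; on 'b' 3→0 → fail=1;  out ∅∪∅=∅
  n11('abb'): parent n10 fail=1; on 'b' 1 → fail=2;  out {2}∪{0}={0,2}
  n12('bbc'): parent n2 fail=1; on 'c' 1 → fail=13;  out {3}∪{4,5}={3,4,5}
  n6('ccbc'): parent n5 fail=1; on 'c' 1 → fail=13;  out ∅∪{4,5}={4,5}
  n7('ccbcc'): parent n6 fail=13; on 'c' 13→3 → fail=4;  out ∅∪{4}={4}
  n8('ccbccc'): parent n7 fail=4; on 'c' 4→3 → fail=4;  out {1}∪{4}={1,4}

Run:
[0] read 'a'  n0⇒n9
[1] read 'a'  n9⇒n9 (fail-walked)
[2] read 'b'  n9⇒n10
[3] read 'b'  n10⇒n11  ** P0@[2:3],P2@[1:3]
[4] read 'c'  n11⇒n12 (fail-walked)  ** P3@[2:4],P4@[4:4],P5@[3:4]
[5] read 'a'  n12⇒n9 (fail-walked)
[6] read 'a'  n9⇒n9 (fail-walked)
[7] read 'a'  n9⇒n9 (fail-walked)
[8] read 'b'  n9⇒n10
[9] read 'b'  n10⇒n11  ** P0@[8:9],P2@[7:9]
[10] read 'c'  n11⇒n12 (fail-walked)  ** P3@[8:10],P4@[10:10],P5@[9:10]
[11] read 'a'  n12⇒n9 (fail-walked)
[12] read 'a'  n9⇒n9 (fail-walked)
[13] read 'a'  n9⇒n9 (fail-walked)
[14] read 'a'  n9⇒n9 (fail-walked)
[15] read 'c'  n9⇒n3 (fail-walked)  ** P4@[15:15]
[16] read 'c'  n3⇒n4  ** P4@[16:16]
[17] read 'b'  n4⇒n5
[18] read 'c'  n5⇒n6  ** P4@[18:18],P5@[17:18]
[19] read 'c'  n6⇒n7  ** P4@[19:19]
[20] read 'c'  n7⇒n8  ** P1@[15:20],P4@[20:20]
[21] read 'a'  n8⇒n9 (fail-walked)
[22] read 'b'  n9⇒n10
[23] read 'b'  n10⇒n11  ** P0@[22:23],P2@[21:23]
[24] read 'a'  n11⇒n9 (fail-walked)
[25] read 'a'  n9⇒n9 (fail-walked)

Matches: [[3,0],[3,2],[4,3],[4,4],[4,5],[9,0],[9,2],[10,3],[10,4],[10,5],[15,4],[16,4],[18,4],[18,5],[19,4],[20,1],[20,4],[23,0],[23,2]]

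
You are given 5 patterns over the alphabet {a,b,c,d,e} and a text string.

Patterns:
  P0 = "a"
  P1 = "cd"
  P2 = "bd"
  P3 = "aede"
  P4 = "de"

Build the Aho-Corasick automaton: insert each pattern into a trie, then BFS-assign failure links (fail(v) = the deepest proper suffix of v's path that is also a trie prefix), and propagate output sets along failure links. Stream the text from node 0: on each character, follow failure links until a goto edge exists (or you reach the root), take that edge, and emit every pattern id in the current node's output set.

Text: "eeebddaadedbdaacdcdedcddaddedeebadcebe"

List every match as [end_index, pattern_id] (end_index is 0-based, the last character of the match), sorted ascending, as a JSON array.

Build:
Trie (insert patterns):
  n0 'ε': a→1 b→4 c→2 d→9
  n1 'a': e→6  [P0 ends]
  n2 'c': d→3
  n3 'cd': ·  [P1 ends]
  n4 'b': d→5
  n5 'bd': ·  [P2 ends]
  n6 'ae': d→7
  n7 'aed': e→8
  n8 'aede': ·  [P3 ends]
  n9 'd': e→10
  n10 'de': ·  [P4 ends]

Failure links (BFS by depth):
  n1('a'): parent n0 fail=0; on 'a' 0 → fail=0;  out {0}∪∅={0}
  n2('c'): parent n0 fail=0; on 'c' 0 → fail=0;  out ∅∪∅=∅
  n4('b'): parent n0 fail=0; on 'b' 0 → fail=0;  out ∅∪∅=∅
  n9('d'): parent n0 fail=0; on 'd' 0 → fail=0;  out ∅∪∅=∅
  n3('cd'): parent n2 fail=0; on 'd' 0 → fail=9;  out {1}∪∅={1}
  n5('bd'): parent n4 fail=0; on 'd' 0 → fail=9;  out {2}∪∅={2}
  n6('ae'): parent n1 fail=0; on 'e' 0 → fail=0;  out ∅∪∅=∅
  n10('de'): parent n9 fail=0; on 'e' 0 → fail=0;  out {4}∪∅={4}
  n7('aed'): parent n6 fail=0; on 'd' 0 → fail=9;  out ∅∪∅=∅
  n8('aede'): parent n7 fail=9; on 'e' 9 → fail=10;  out {3}∪{4}={3,4}

Run:
[0] read 'e'  n0⇒n0
[1] read 'e'  n0⇒n0
[2] read 'e'  n0⇒n0
[3] read 'b'  n0⇒n4
[4] read 'd'  n4⇒n5  emit P2@[3:4]
[5] read 'd'  n5⇒n9 (fail-walked)
[6] read 'a'  n9⇒n1 (fail-walked)  emit P0@[6:6]
[7] read 'a'  n1⇒n1 (fail-walked)  emit P0@[7:7]
[8] read 'd'  n1⇒n9 (fail-walked)
[9] read 'e'  n9⇒n10  emit P4@[8:9]
[10] read 'd'  n10⇒n9 (fail-walked)
[11] read 'b'  n9⇒n4 (fail-walked)
[12] read 'd'  n4⇒n5  emit P2@[11:12]
[13] read 'a'  n5⇒n1 (fail-walked)  emit P0@[13:13]
[14] read 'a'  n1⇒n1 (fail-walked)  emit P0@[14:14]
[15] read 'c'  n1⇒n2 (fail-walked)
[16] read 'd'  n2⇒n3  emit P1@[15:16]
[17] read 'c'  n3⇒n2 (fail-walked)
[18] read 'd'  n2⇒n3  emit P1@[17:18]
[19] read 'e'  n3⇒n10 (fail-walked)  emit P4@[18:19]
[20] read 'd'  n10⇒n9 (fail-walked)
[21] read 'c'  n9⇒n2 (fail-walked)
[22] read 'd'  n2⇒n3  emit P1@[21:22]
[23] read 'd'  n3⇒n9 (fail-walked)
[24] read 'a'  n9⇒n1 (fail-walked)  emit P0@[24:24]
[25] read 'd'  n1⇒n9 (fail-walked)
[26] read 'd'  n9⇒n9 (fail-walked)
[27] read 'e'  n9⇒n10  emit P4@[26:27]
[28] read 'd'  n10⇒n9 (fail-walked)
[29] read 'e'  n9⇒n10  emit P4@[28:29]
[30] read 'e'  n10⇒n0 (fail-walked)
[31] read 'b'  n0⇒n4
[32] read 'a'  n4⇒n1 (fail-walked)  emit P0@[32:32]
[33] read 'd'  n1⇒n9 (fail-walked)
[34] read 'c'  n9⇒n2 (fail-walked)
[35] read 'e'  n2⇒n0 (fail-walked)
[36] read 'b'  n0⇒n4
[37] read 'e'  n4⇒n0 (fail-walked)

Result: [[4,2],[6,0],[7,0],[9,4],[12,2],[13,0],[14,0],[16,1],[18,1],[19,4],[22,1],[24,0],[27,4],[29,4],[32,0]]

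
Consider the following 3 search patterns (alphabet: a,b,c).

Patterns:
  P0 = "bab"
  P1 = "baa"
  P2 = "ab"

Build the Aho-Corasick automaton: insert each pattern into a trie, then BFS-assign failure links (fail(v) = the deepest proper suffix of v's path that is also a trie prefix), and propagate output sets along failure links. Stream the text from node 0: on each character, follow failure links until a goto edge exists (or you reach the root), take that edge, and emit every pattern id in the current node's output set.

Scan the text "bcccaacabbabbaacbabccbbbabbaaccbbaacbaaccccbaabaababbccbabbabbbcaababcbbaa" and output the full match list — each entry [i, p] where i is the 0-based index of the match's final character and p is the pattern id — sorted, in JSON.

Build automaton:
Trie nodes:
  n0 'ε': a→5 b→1
  n1 'b': a→2
  n2 'ba': a→4 b→3
  n3 'bab': ·  [P0 ends]
  n4 'baa': ·  [P1 ends]
  n5 'a': b→6
  n6 'ab': ·  [P2 ends]

BFS fail/out derivation:
  fail(1) 'b': from fail(0)=0 chase 'b': 0 ⇒ 0;  out=∅∪out(0)=∅
  fail(5) 'a': from fail(0)=0 chase 'a': 0 ⇒ 0;  out=∅∪out(0)=∅
  fail(2) 'ba': from fail(1)=0 chase 'a': 0 ⇒ 5;  out=∅∪out(5)=∅
  fail(6) 'ab': from fail(5)=0 chase 'b': 0 ⇒ 1;  out={2}∪out(1)={2}
  fail(3) 'bab': from fail(2)=5 chase 'b': 5 ⇒ 6;  out={0}∪out(6)={0,2}
  fail(4) 'baa': from fail(2)=5 chase 'a': 5→0 ⇒ 5;  out={1}∪out(5)={1}

Scan:
i=0 'b': node 0→1
i=1 'c': node 1→0 (via fail)
i=2 'c': node 0→0
i=3 'c': node 0→0
i=4 'a': node 0→5
i=5 'a': node 5→5 (via fail)
i=6 'c': node 5→0 (via fail)
i=7 'a': node 0→5
i=8 'b': node 5→6  emit P2@[7:8]
i=9 'b': node 6→1 (via fail)
i=10 'a': node 1→2
i=11 'b': node 2→3  emit P0@[9:11],P2@[10:11]
i=12 'b': node 3→1 (via fail)
i=13 'a': node 1→2
i=14 'a': node 2→4  emit P1@[12:14]
i=15 'c': node 4→0 (via fail)
i=16 'b': node 0→1
i=17 'a': node 1→2
i=18 'b': node 2→3  emit P0@[16:18],P2@[17:18]
i=19 'c': node 3→0 (via fail)
i=20 'c': node 0→0
i=21 'b': node 0→1
i=22 'b': node 1→1 (via fail)
i=23 'b': node 1→1 (via fail)
i=24 'a': node 1→2
i=25 'b': node 2→3  emit P0@[23:25],P2@[24:25]
i=26 'b': node 3→1 (via fail)
i=27 'a': node 1→2
i=28 'a': node 2→4  emit P1@[26:28]
i=29 'c': node 4→0 (via fail)
i=30 'c': node 0→0
i=31 'b': node 0→1
i=32 'b': node 1→1 (via fail)
i=33 'a': node 1→2
i=34 'a': node 2→4  emit P1@[32:34]
i=35 'c': node 4→0 (via fail)
i=36 'b': node 0→1
i=37 'a': node 1→2
i=38 'a': node 2→4  emit P1@[36:38]
i=39 'c': node 4→0 (via fail)
i=40 'c': node 0→0
i=41 'c': node 0→0
i=42 'c': node 0→0
i=43 'b': node 0→1
i=44 'a': node 1→2
i=45 'a': node 2→4  emit P1@[43:45]
i=46 'b': node 4→6 (via fail)  emit P2@[45:46]
i=47 'a': node 6→2 (via fail)
i=48 'a': node 2→4  emit P1@[46:48]
i=49 'b': node 4→6 (via fail)  emit P2@[48:49]
i=50 'a': node 6→2 (via fail)
i=51 'b': node 2→3  emit P0@[49:51],P2@[50:51]
i=52 'b': node 3→1 (via fail)
i=53 'c': node 1→0 (via fail)
i=54 'c': node 0→0
i=55 'b': node 0→1
i=56 'a': node 1→2
i=57 'b': node 2→3  emit P0@[55:57],P2@[56:57]
i=58 'b': node 3→1 (via fail)
i=59 'a': node 1→2
i=60 'b': node 2→3  emit P0@[58:60],P2@[59:60]
i=61 'b': node 3→1 (via fail)
i=62 'b': node 1→1 (via fail)
i=63 'c': node 1→0 (via fail)
i=64 'a': node 0→5
i=65 'a': node 5→5 (via fail)
i=66 'b': node 5→6  emit P2@[65:66]
i=67 'a': node 6→2 (via fail)
i=68 'b': node 2→3  emit P0@[66:68],P2@[67:68]
i=69 'c': node 3→0 (via fail)
i=70 'b': node 0→1
i=71 'b': node 1→1 (via fail)
i=72 'a': node 1→2
i=73 'a': node 2→4  emit P1@[71:73]

All matches (sorted): [[8,2],[11,0],[11,2],[14,1],[18,0],[18,2],[25,0],[25,2],[28,1],[34,1],[38,1],[45,1],[46,2],[48,1],[49,2],[51,0],[51,2],[57,0],[57,2],[60,0],[60,2],[66,2],[68,0],[68,2],[73,1]]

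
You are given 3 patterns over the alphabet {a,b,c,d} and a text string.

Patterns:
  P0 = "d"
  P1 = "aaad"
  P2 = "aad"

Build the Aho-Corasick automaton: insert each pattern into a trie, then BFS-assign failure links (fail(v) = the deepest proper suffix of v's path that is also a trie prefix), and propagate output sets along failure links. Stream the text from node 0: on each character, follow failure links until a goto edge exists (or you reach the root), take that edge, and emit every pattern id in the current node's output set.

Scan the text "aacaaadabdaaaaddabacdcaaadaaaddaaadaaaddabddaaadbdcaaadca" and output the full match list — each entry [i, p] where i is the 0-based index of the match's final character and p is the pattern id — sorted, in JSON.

Build automaton:
Trie (insert patterns):
  n0 'ε': a→2 d→1
  n1 'd': ·  ←P0
  n2 'a': a→3
  n3 'aa': a→4 d→6
  n4 'aaa': d→5
  n5 'aaad': ·  ←P1
  n6 'aad': ·  ←P2

Failure links (BFS by depth):
  n1('d'): parent n0 fail=0; on 'd' 0 → fail=0;  out {0}∪∅={0}
  n2('a'): parent n0 fail=0; on 'a' 0 → fail=0;  out ∅∪∅=∅
  n3('aa'): parent n2 fail=0; on 'a' 0 → fail=2;  out ∅∪∅=∅
  n4('aaa'): parent n3 fail=2; on 'a' 2 → fail=3;  out ∅∪∅=∅
  n6('aad'): parent n3 fail=2; on 'd' 2→0 → fail=1;  out {2}∪{0}={0,2}
  n5('aaad'): parent n4 fail=3; on 'd' 3 → fail=6;  out {1}∪{0,2}={0,1,2}

Run:
[0] read 'a'  n0⇒n2
[1] read 'a'  n2⇒n3
[2] read 'c'  n3⇒n0 (fail-walked)
[3] read 'a'  n0⇒n2
[4] read 'a'  n2⇒n3
[5] read 'a'  n3⇒n4
[6] read 'd'  n4⇒n5  → match P0@[6:6],P1@[3:6],P2@[4:6]
[7] read 'a'  n5⇒n2 (fail-walked)
[8] read 'b'  n2⇒n0 (fail-walked)
[9] read 'd'  n0⇒n1  → match P0@[9:9]
[10] read 'a'  n1⇒n2 (fail-walked)
[11] read 'a'  n2⇒n3
[12] read 'a'  n3⇒n4
[13] read 'a'  n4⇒n4 (fail-walked)
[14] read 'd'  n4⇒n5  → match P0@[14:14],P1@[11:14],P2@[12:14]
[15] read 'd'  n5⇒n1 (fail-walked)  → match P0@[15:15]
[16] read 'a'  n1⇒n2 (fail-walked)
[17] read 'b'  n2⇒n0 (fail-walked)
[18] read 'a'  n0⇒n2
[19] read 'c'  n2⇒n0 (fail-walked)
[20] read 'd'  n0⇒n1  → match P0@[20:20]
[21] read 'c'  n1⇒n0 (fail-walked)
[22] read 'a'  n0⇒n2
[23] read 'a'  n2⇒n3
[24] read 'a'  n3⇒n4
[25] read 'd'  n4⇒n5  → match P0@[25:25],P1@[22:25],P2@[23:25]
[26] read 'a'  n5⇒n2 (fail-walked)
[27] read 'a'  n2⇒n3
[28] read 'a'  n3⇒n4
[29] read 'd'  n4⇒n5  → match P0@[29:29],P1@[26:29],P2@[27:29]
[30] read 'd'  n5⇒n1 (fail-walked)  → match P0@[30:30]
[31] read 'a'  n1⇒n2 (fail-walked)
[32] read 'a'  n2⇒n3
[33] read 'a'  n3⇒n4
[34] read 'd'  n4⇒n5  → match P0@[34:34],P1@[31:34],P2@[32:34]
[35] read 'a'  n5⇒n2 (fail-walked)
[36] read 'a'  n2⇒n3
[37] read 'a'  n3⇒n4
[38] read 'd'  n4⇒n5  → match P0@[38:38],P1@[35:38],P2@[36:38]
[39] read 'd'  n5⇒n1 (fail-walked)  → match P0@[39:39]
[40] read 'a'  n1⇒n2 (fail-walked)
[41] read 'b'  n2⇒n0 (fail-walked)
[42] read 'd'  n0⇒n1  → match P0@[42:42]
[43] read 'd'  n1⇒n1 (fail-walked)  → match P0@[43:43]
[44] read 'a'  n1⇒n2 (fail-walked)
[45] read 'a'  n2⇒n3
[46] read 'a'  n3⇒n4
[47] read 'd'  n4⇒n5  → match P0@[47:47],P1@[44:47],P2@[45:47]
[48] read 'b'  n5⇒n0 (fail-walked)
[49] read 'd'  n0⇒n1  → match P0@[49:49]
[50] read 'c'  n1⇒n0 (fail-walked)
[51] read 'a'  n0⇒n2
[52] read 'a'  n2⇒n3
[53] read 'a'  n3⇒n4
[54] read 'd'  n4⇒n5  → match P0@[54:54],P1@[51:54],P2@[52:54]
[55] read 'c'  n5⇒n0 (fail-walked)
[56] read 'a'  n0⇒n2

Result: [[6,0],[6,1],[6,2],[9,0],[14,0],[14,1],[14,2],[15,0],[20,0],[25,0],[25,1],[25,2],[29,0],[29,1],[29,2],[30,0],[34,0],[34,1],[34,2],[38,0],[38,1],[38,2],[39,0],[42,0],[43,0],[47,0],[47,1],[47,2],[49,0],[54,0],[54,1],[54,2]]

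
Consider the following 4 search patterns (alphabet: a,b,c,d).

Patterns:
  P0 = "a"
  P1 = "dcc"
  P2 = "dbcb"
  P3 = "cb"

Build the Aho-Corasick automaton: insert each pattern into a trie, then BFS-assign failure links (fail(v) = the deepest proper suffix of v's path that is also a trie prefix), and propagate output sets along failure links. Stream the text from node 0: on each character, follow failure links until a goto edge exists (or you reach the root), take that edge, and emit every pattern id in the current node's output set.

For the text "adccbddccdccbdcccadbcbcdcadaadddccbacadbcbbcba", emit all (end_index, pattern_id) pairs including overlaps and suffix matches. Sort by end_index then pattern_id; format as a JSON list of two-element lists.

Construct AC machine:
Trie (insert patterns):
  n0 'ε': a→1 c→8 d→2
  n1 'a': ·  ←P0
  n2 'd': b→5 c→3
  n3 'dc': c→4
  n4 'dcc': ·  ←P1
  n5 'db': c→6
  n6 'dbc': b→7
  n7 'dbcb': ·  ←P2
  n8 'c': b→9
  n9 'cb': ·  ←P3

Failure links (BFS by depth):
  fail(1) 'a': from fail(0)=0 chase 'a': 0 ⇒ 0;  out={0}∪out(0)={0}
  fail(2) 'd': from fail(0)=0 chase 'd': 0 ⇒ 0;  out=∅∪out(0)=∅
  fail(8) 'c': from fail(0)=0 chase 'c': 0 ⇒ 0;  out=∅∪out(0)=∅
  fail(3) 'dc': from fail(2)=0 chase 'c': 0 ⇒ 8;  out=∅∪out(8)=∅
  fail(5) 'db': from fail(2)=0 chase 'b': 0 ⇒ 0;  out=∅∪out(0)=∅
  fail(9) 'cb': from fail(8)=0 chase 'b': 0 ⇒ 0;  out={3}∪out(0)={3}
  fail(4) 'dcc': from fail(3)=8 chase 'c': 8→0 ⇒ 8;  out={1}∪out(8)={1}
  fail(6) 'dbc': from fail(5)=0 chase 'c': 0 ⇒ 8;  out=∅∪out(8)=∅
  fail(7) 'dbcb': from fail(6)=8 chase 'b': 8 ⇒ 9;  out={2}∪out(9)={2,3}

Text stream:
[0] read 'a'  n0⇒n1  emit P0@[0:0]
[1] read 'd'  n1⇒n2 (via fail)
[2] read 'c'  n2⇒n3
[3] read 'c'  n3⇒n4  emit P1@[1:3]
[4] read 'b'  n4⇒n9 (via fail)  emit P3@[3:4]
[5] read 'd'  n9⇒n2 (via fail)
[6] read 'd'  n2⇒n2 (via fail)
[7] read 'c'  n2⇒n3
[8] read 'c'  n3⇒n4  emit P1@[6:8]
[9] read 'd'  n4⇒n2 (via fail)
[10] read 'c'  n2⇒n3
[11] read 'c'  n3⇒n4  emit P1@[9:11]
[12] read 'b'  n4⇒n9 (via fail)  emit P3@[11:12]
[13] read 'd'  n9⇒n2 (via fail)
[14] read 'c'  n2⇒n3
[15] read 'c'  n3⇒n4  emit P1@[13:15]
[16] read 'c'  n4⇒n8 (via fail)
[17] read 'a'  n8⇒n1 (via fail)  emit P0@[17:17]
[18] read 'd'  n1⇒n2 (via fail)
[19] read 'b'  n2⇒n5
[20] read 'c'  n5⇒n6
[21] read 'b'  n6⇒n7  emit P2@[18:21],P3@[20:21]
[22] read 'c'  n7⇒n8 (via fail)
[23] read 'd'  n8⇒n2 (via fail)
[24] read 'c'  n2⇒n3
[25] read 'a'  n3⇒n1 (via fail)  emit P0@[25:25]
[26] read 'd'  n1⇒n2 (via fail)
[27] read 'a'  n2⇒n1 (via fail)  emit P0@[27:27]
[28] read 'a'  n1⇒n1 (via fail)  emit P0@[28:28]
[29] read 'd'  n1⇒n2 (via fail)
[30] read 'd'  n2⇒n2 (via fail)
[31] read 'd'  n2⇒n2 (via fail)
[32] read 'c'  n2⇒n3
[33] read 'c'  n3⇒n4  emit P1@[31:33]
[34] read 'b'  n4⇒n9 (via fail)  emit P3@[33:34]
[35] read 'a'  n9⇒n1 (via fail)  emit P0@[35:35]
[36] read 'c'  n1⇒n8 (via fail)
[37] read 'a'  n8⇒n1 (via fail)  emit P0@[37:37]
[38] read 'd'  n1⇒n2 (via fail)
[39] read 'b'  n2⇒n5
[40] read 'c'  n5⇒n6
[41] read 'b'  n6⇒n7  emit P2@[38:41],P3@[40:41]
[42] read 'b'  n7⇒n0 (via fail)
[43] read 'c'  n0⇒n8
[44] read 'b'  n8⇒n9  emit P3@[43:44]
[45] read 'a'  n9⇒n1 (via fail)  emit P0@[45:45]

All matches (sorted): [[0,0],[3,1],[4,3],[8,1],[11,1],[12,3],[15,1],[17,0],[21,2],[21,3],[25,0],[27,0],[28,0],[33,1],[34,3],[35,0],[37,0],[41,2],[41,3],[44,3],[45,0]]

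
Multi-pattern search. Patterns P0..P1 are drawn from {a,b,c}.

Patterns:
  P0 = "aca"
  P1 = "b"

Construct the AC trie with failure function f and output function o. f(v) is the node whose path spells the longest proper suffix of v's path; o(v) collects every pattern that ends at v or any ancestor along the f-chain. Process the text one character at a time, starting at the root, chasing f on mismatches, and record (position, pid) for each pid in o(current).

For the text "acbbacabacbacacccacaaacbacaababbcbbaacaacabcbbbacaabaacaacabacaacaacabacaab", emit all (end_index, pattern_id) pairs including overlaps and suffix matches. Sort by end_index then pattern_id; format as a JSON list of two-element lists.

Build:
Trie (insert patterns):
  0='ε' goto a→1 b→4
  1='a' goto c→2
  2='ac' goto a→3
  3='aca' goto ·  [P0 ends]
  4='b' goto ·  [P1 ends]

BFS fail/out derivation:
  n1('a'): parent n0 fail=0; on 'a' 0 → fail=0;  out ∅∪∅=∅
  n4('b'): parent n0 fail=0; on 'b' 0 → fail=0;  out {1}∪∅={1}
  n2('ac'): parent n1 fail=0; on 'c' 0 → fail=0;  out ∅∪∅=∅
  n3('aca'): parent n2 fail=0; on 'a' 0 → fail=1;  out {0}∪∅={0}

Text stream:
pos 0 'a': at 1
pos 1 'c': at 2
pos 2 'b': at 4 (via fail)  emit P1@[2:2]
pos 3 'b': at 4 (via fail)  emit P1@[3:3]
pos 4 'a': at 1 (via fail)
pos 5 'c': at 2
pos 6 'a': at 3  emit P0@[4:6]
pos 7 'b': at 4 (via fail)  emit P1@[7:7]
pos 8 'a': at 1 (via fail)
pos 9 'c': at 2
pos 10 'b': at 4 (via fail)  emit P1@[10:10]
pos 11 'a': at 1 (via fail)
pos 12 'c': at 2
pos 13 'a': at 3  emit P0@[11:13]
pos 14 'c': at 2 (via fail)
pos 15 'c': at 0 (via fail)
pos 16 'c': at 0
pos 17 'a': at 1
pos 18 'c': at 2
pos 19 'a': at 3  emit P0@[17:19]
pos 20 'a': at 1 (via fail)
pos 21 'a': at 1 (via fail)
pos 22 'c': at 2
pos 23 'b': at 4 (via fail)  emit P1@[23:23]
pos 24 'a': at 1 (via fail)
pos 25 'c': at 2
pos 26 'a': at 3  emit P0@[24:26]
pos 27 'a': at 1 (via fail)
pos 28 'b': at 4 (via fail)  emit P1@[28:28]
pos 29 'a': at 1 (via fail)
pos 30 'b': at 4 (via fail)  emit P1@[30:30]
pos 31 'b': at 4 (via fail)  emit P1@[31:31]
pos 32 'c': at 0 (via fail)
pos 33 'b': at 4  emit P1@[33:33]
pos 34 'b': at 4 (via fail)  emit P1@[34:34]
pos 35 'a': at 1 (via fail)
pos 36 'a': at 1 (via fail)
pos 37 'c': at 2
pos 38 'a': at 3  emit P0@[36:38]
pos 39 'a': at 1 (via fail)
pos 40 'c': at 2
pos 41 'a': at 3  emit P0@[39:41]
pos 42 'b': at 4 (via fail)  emit P1@[42:42]
pos 43 'c': at 0 (via fail)
pos 44 'b': at 4  emit P1@[44:44]
pos 45 'b': at 4 (via fail)  emit P1@[45:45]
pos 46 'b': at 4 (via fail)  emit P1@[46:46]
pos 47 'a': at 1 (via fail)
pos 48 'c': at 2
pos 49 'a': at 3  emit P0@[47:49]
pos 50 'a': at 1 (via fail)
pos 51 'b': at 4 (via fail)  emit P1@[51:51]
pos 52 'a': at 1 (via fail)
pos 53 'a': at 1 (via fail)
pos 54 'c': at 2
pos 55 'a': at 3  emit P0@[53:55]
pos 56 'a': at 1 (via fail)
pos 57 'c': at 2
pos 58 'a': at 3  emit P0@[56:58]
pos 59 'b': at 4 (via fail)  emit P1@[59:59]
pos 60 'a': at 1 (via fail)
pos 61 'c': at 2
pos 62 'a': at 3  emit P0@[60:62]
pos 63 'a': at 1 (via fail)
pos 64 'c': at 2
pos 65 'a': at 3  emit P0@[63:65]
pos 66 'a': at 1 (via fail)
pos 67 'c': at 2
pos 68 'a': at 3  emit P0@[66:68]
pos 69 'b': at 4 (via fail)  emit P1@[69:69]
pos 70 'a': at 1 (via fail)
pos 71 'c': at 2
pos 72 'a': at 3  emit P0@[70:72]
pos 73 'a': at 1 (via fail)
pos 74 'b': at 4 (via fail)  emit P1@[74:74]

Matches: [[2,1],[3,1],[6,0],[7,1],[10,1],[13,0],[19,0],[23,1],[26,0],[28,1],[30,1],[31,1],[33,1],[34,1],[38,0],[41,0],[42,1],[44,1],[45,1],[46,1],[49,0],[51,1],[55,0],[58,0],[59,1],[62,0],[65,0],[68,0],[69,1],[72,0],[74,1]]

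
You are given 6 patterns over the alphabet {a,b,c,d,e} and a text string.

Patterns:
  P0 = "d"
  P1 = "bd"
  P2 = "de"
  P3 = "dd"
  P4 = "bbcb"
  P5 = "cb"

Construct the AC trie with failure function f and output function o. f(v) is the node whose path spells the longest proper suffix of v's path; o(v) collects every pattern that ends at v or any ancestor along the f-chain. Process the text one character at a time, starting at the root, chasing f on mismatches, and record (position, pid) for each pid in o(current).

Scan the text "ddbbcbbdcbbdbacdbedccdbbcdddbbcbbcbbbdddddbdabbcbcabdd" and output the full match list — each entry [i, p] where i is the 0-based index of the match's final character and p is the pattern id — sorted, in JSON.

Construct AC machine:
Trie nodes:
  0='ε' goto b→2 c→9 d→1
  1='d' goto d→5 e→4  ←P0
  2='b' goto b→6 d→3
  3='bd' goto ·  ←P1
  4='de' goto ·  ←P2
  5='dd' goto ·  ←P3
  6='bb' goto c→7
  7='bbc' goto b→8
  8='bbcb' goto ·  ←P4
  9='c' goto b→10
  10='cb' goto ·  ←P5

BFS fail/out derivation:
  fail(1) 'd': from fail(0)=0 chase 'd': 0 ⇒ 0;  out={0}∪out(0)={0}
  fail(2) 'b': from fail(0)=0 chase 'b': 0 ⇒ 0;  out=∅∪out(0)=∅
  fail(9) 'c': from fail(0)=0 chase 'c': 0 ⇒ 0;  out=∅∪out(0)=∅
  fail(3) 'bd': from fail(2)=0 chase 'd': 0 ⇒ 1;  out={1}∪out(1)={0,1}
  fail(4) 'de': from fail(1)=0 chase 'e': 0 ⇒ 0;  out={2}∪out(0)={2}
  fail(5) 'dd': from fail(1)=0 chase 'd': 0 ⇒ 1;  out={3}∪out(1)={0,3}
  fail(6) 'bb': from fail(2)=0 chase 'b': 0 ⇒ 2;  out=∅∪out(2)=∅
  fail(10) 'cb': from fail(9)=0 chase 'b': 0 ⇒ 2;  out={5}∪out(2)={5}
  fail(7) 'bbc': from fail(6)=2 chase 'c': 2→0 ⇒ 9;  out=∅∪out(9)=∅
  fail(8) 'bbcb': from fail(7)=9 chase 'b': 9 ⇒ 10;  out={4}∪out(10)={4,5}

Scan:
[0] read 'd'  n0⇒n1  → match P0@[0:0]
[1] read 'd'  n1⇒n5  → match P0@[1:1],P3@[0:1]
[2] read 'b'  n5⇒n2 ·f
[3] read 'b'  n2⇒n6
[4] read 'c'  n6⇒n7
[5] read 'b'  n7⇒n8  → match P4@[2:5],P5@[4:5]
[6] read 'b'  n8⇒n6 ·f
[7] read 'd'  n6⇒n3 ·f  → match P0@[7:7],P1@[6:7]
[8] read 'c'  n3⇒n9 ·f
[9] read 'b'  n9⇒n10  → match P5@[8:9]
[10] read 'b'  n10⇒n6 ·f
[11] read 'd'  n6⇒n3 ·f  → match P0@[11:11],P1@[10:11]
[12] read 'b'  n3⇒n2 ·f
[13] read 'a'  n2⇒n0 ·f
[14] read 'c'  n0⇒n9
[15] read 'd'  n9⇒n1 ·f  → match P0@[15:15]
[16] read 'b'  n1⇒n2 ·f
[17] read 'e'  n2⇒n0 ·f
[18] read 'd'  n0⇒n1  → match P0@[18:18]
[19] read 'c'  n1⇒n9 ·f
[20] read 'c'  n9⇒n9 ·f
[21] read 'd'  n9⇒n1 ·f  → match P0@[21:21]
[22] read 'b'  n1⇒n2 ·f
[23] read 'b'  n2⇒n6
[24] read 'c'  n6⇒n7
[25] read 'd'  n7⇒n1 ·f  → match P0@[25:25]
[26] read 'd'  n1⇒n5  → match P0@[26:26],P3@[25:26]
[27] read 'd'  n5⇒n5 ·f  → match P0@[27:27],P3@[26:27]
[28] read 'b'  n5⇒n2 ·f
[29] read 'b'  n2⇒n6
[30] read 'c'  n6⇒n7
[31] read 'b'  n7⇒n8  → match P4@[28:31],P5@[30:31]
[32] read 'b'  n8⇒n6 ·f
[33] read 'c'  n6⇒n7
[34] read 'b'  n7⇒n8  → match P4@[31:34],P5@[33:34]
[35] read 'b'  n8⇒n6 ·f
[36] read 'b'  n6⇒n6 ·f
[37] read 'd'  n6⇒n3 ·f  → match P0@[37:37],P1@[36:37]
[38] read 'd'  n3⇒n5 ·f  → match P0@[38:38],P3@[37:38]
[39] read 'd'  n5⇒n5 ·f  → match P0@[39:39],P3@[38:39]
[40] read 'd'  n5⇒n5 ·f  → match P0@[40:40],P3@[39:40]
[41] read 'd'  n5⇒n5 ·f  → match P0@[41:41],P3@[40:41]
[42] read 'b'  n5⇒n2 ·f
[43] read 'd'  n2⇒n3  → match P0@[43:43],P1@[42:43]
[44] read 'a'  n3⇒n0 ·f
[45] read 'b'  n0⇒n2
[46] read 'b'  n2⇒n6
[47] read 'c'  n6⇒n7
[48] read 'b'  n7⇒n8  → match P4@[45:48],P5@[47:48]
[49] read 'c'  n8⇒n9 ·f
[50] read 'a'  n9⇒n0 ·f
[51] read 'b'  n0⇒n2
[52] read 'd'  n2⇒n3  → match P0@[52:52],P1@[51:52]
[53] read 'd'  n3⇒n5 ·f  → match P0@[53:53],P3@[52:53]

Result: [[0,0],[1,0],[1,3],[5,4],[5,5],[7,0],[7,1],[9,5],[11,0],[11,1],[15,0],[18,0],[21,0],[25,0],[26,0],[26,3],[27,0],[27,3],[31,4],[31,5],[34,4],[34,5],[37,0],[37,1],[38,0],[38,3],[39,0],[39,3],[40,0],[40,3],[41,0],[41,3],[43,0],[43,1],[48,4],[48,5],[52,0],[52,1],[53,0],[53,3]]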